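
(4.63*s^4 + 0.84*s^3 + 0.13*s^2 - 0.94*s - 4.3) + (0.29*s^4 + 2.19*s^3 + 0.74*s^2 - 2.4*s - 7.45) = 4.92*s^4 + 3.03*s^3 + 0.87*s^2 - 3.34*s - 11.75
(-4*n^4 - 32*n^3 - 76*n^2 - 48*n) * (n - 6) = -4*n^5 - 8*n^4 + 116*n^3 + 408*n^2 + 288*n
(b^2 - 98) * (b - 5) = b^3 - 5*b^2 - 98*b + 490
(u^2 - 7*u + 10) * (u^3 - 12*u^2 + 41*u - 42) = u^5 - 19*u^4 + 135*u^3 - 449*u^2 + 704*u - 420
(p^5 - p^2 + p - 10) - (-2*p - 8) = p^5 - p^2 + 3*p - 2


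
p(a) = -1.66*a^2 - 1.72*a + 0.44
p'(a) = -3.32*a - 1.72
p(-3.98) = -19.01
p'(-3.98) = 11.49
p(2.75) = -16.84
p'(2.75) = -10.85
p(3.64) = -27.82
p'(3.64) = -13.80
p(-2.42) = -5.12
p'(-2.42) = 6.31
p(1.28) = -4.48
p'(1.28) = -5.97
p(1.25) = -4.30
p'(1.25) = -5.87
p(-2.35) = -4.69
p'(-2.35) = 6.08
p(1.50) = -5.88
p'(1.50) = -6.70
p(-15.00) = -347.26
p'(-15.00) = 48.08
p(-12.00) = -217.96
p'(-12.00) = 38.12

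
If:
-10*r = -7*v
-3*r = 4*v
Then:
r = 0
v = 0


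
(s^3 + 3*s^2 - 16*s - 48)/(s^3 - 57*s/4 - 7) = 4*(s^2 + 7*s + 12)/(4*s^2 + 16*s + 7)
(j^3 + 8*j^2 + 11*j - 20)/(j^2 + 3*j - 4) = j + 5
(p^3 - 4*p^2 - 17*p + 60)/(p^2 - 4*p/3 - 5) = 3*(p^2 - p - 20)/(3*p + 5)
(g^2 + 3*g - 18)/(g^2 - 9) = (g + 6)/(g + 3)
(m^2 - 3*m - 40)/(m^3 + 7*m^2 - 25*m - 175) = (m - 8)/(m^2 + 2*m - 35)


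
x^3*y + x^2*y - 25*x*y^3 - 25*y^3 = (x - 5*y)*(x + 5*y)*(x*y + y)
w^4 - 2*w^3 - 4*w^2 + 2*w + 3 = (w - 3)*(w - 1)*(w + 1)^2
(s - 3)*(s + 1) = s^2 - 2*s - 3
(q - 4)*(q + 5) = q^2 + q - 20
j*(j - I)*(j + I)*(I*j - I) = I*j^4 - I*j^3 + I*j^2 - I*j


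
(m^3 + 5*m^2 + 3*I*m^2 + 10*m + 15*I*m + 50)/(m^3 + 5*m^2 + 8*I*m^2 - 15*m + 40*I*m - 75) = (m - 2*I)/(m + 3*I)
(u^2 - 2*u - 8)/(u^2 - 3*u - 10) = (u - 4)/(u - 5)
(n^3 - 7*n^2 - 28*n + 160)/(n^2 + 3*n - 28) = (n^2 - 3*n - 40)/(n + 7)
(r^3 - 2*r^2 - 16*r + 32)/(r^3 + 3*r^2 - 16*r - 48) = (r - 2)/(r + 3)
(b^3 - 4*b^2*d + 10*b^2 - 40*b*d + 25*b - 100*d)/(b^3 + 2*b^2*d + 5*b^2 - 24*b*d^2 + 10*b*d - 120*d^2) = (b + 5)/(b + 6*d)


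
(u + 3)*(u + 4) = u^2 + 7*u + 12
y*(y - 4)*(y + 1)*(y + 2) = y^4 - y^3 - 10*y^2 - 8*y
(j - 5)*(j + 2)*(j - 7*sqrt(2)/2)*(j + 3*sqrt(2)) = j^4 - 3*j^3 - sqrt(2)*j^3/2 - 31*j^2 + 3*sqrt(2)*j^2/2 + 5*sqrt(2)*j + 63*j + 210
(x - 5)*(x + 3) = x^2 - 2*x - 15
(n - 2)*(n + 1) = n^2 - n - 2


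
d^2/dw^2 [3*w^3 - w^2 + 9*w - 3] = 18*w - 2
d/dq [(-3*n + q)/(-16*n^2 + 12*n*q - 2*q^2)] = (-4*n^2 + 3*n*q - q^2/2 + (3*n - q)^2)/(8*n^2 - 6*n*q + q^2)^2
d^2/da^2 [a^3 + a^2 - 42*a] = 6*a + 2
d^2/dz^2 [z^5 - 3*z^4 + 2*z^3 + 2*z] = 4*z*(5*z^2 - 9*z + 3)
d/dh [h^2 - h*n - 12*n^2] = 2*h - n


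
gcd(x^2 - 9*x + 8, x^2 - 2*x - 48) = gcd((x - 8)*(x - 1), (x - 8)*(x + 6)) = x - 8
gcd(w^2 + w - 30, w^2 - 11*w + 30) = w - 5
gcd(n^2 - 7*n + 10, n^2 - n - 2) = n - 2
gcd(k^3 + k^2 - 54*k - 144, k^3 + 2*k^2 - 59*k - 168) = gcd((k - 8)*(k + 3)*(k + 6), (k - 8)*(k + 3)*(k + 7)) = k^2 - 5*k - 24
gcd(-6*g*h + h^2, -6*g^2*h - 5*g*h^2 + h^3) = 6*g*h - h^2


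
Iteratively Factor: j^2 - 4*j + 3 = (j - 3)*(j - 1)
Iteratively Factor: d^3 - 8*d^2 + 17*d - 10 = (d - 2)*(d^2 - 6*d + 5) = (d - 5)*(d - 2)*(d - 1)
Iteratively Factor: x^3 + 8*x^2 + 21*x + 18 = (x + 3)*(x^2 + 5*x + 6) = (x + 3)^2*(x + 2)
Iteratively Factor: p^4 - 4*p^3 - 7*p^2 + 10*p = (p - 1)*(p^3 - 3*p^2 - 10*p) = (p - 1)*(p + 2)*(p^2 - 5*p) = (p - 5)*(p - 1)*(p + 2)*(p)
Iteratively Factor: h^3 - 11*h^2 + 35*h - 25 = (h - 5)*(h^2 - 6*h + 5) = (h - 5)*(h - 1)*(h - 5)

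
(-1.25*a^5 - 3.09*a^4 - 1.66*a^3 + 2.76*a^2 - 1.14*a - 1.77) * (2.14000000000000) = -2.675*a^5 - 6.6126*a^4 - 3.5524*a^3 + 5.9064*a^2 - 2.4396*a - 3.7878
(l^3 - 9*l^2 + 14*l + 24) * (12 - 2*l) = -2*l^4 + 30*l^3 - 136*l^2 + 120*l + 288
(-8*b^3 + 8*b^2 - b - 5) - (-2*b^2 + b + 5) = -8*b^3 + 10*b^2 - 2*b - 10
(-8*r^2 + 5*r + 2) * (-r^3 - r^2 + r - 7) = 8*r^5 + 3*r^4 - 15*r^3 + 59*r^2 - 33*r - 14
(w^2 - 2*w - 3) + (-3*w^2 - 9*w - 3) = -2*w^2 - 11*w - 6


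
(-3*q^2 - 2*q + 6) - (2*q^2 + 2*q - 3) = -5*q^2 - 4*q + 9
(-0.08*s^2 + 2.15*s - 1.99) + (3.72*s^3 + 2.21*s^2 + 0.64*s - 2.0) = 3.72*s^3 + 2.13*s^2 + 2.79*s - 3.99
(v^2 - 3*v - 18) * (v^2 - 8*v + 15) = v^4 - 11*v^3 + 21*v^2 + 99*v - 270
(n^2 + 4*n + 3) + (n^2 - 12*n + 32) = 2*n^2 - 8*n + 35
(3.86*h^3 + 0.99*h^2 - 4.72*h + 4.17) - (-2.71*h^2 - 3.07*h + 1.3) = 3.86*h^3 + 3.7*h^2 - 1.65*h + 2.87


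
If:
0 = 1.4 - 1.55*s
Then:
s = 0.90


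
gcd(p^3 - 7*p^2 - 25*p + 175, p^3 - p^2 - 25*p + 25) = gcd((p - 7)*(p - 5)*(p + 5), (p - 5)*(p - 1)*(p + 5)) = p^2 - 25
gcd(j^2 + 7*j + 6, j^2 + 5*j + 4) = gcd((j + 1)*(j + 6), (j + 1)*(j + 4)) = j + 1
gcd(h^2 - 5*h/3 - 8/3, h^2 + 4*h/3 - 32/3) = h - 8/3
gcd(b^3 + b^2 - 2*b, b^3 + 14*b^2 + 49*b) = b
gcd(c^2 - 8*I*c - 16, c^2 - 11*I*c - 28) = c - 4*I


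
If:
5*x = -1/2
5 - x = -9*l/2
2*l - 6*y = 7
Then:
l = -17/15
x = -1/10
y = -139/90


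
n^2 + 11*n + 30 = (n + 5)*(n + 6)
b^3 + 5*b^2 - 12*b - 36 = (b - 3)*(b + 2)*(b + 6)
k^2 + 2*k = k*(k + 2)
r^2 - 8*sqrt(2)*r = r*(r - 8*sqrt(2))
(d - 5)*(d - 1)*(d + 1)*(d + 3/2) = d^4 - 7*d^3/2 - 17*d^2/2 + 7*d/2 + 15/2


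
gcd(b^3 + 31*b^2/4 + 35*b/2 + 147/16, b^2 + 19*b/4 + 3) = b + 3/4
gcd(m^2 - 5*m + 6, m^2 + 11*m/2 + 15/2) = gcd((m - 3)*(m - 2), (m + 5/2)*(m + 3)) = 1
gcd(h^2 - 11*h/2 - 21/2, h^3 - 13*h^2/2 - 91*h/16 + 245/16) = h - 7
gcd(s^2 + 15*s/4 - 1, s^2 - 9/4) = 1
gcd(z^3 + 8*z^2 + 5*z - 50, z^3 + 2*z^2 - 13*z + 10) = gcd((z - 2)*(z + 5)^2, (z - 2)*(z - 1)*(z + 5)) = z^2 + 3*z - 10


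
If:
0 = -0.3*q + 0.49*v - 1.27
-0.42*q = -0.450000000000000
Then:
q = 1.07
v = 3.25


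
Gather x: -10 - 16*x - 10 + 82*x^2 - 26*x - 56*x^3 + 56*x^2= -56*x^3 + 138*x^2 - 42*x - 20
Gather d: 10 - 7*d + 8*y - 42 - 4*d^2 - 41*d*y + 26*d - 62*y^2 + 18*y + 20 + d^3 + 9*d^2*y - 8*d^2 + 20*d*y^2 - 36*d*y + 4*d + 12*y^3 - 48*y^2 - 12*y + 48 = d^3 + d^2*(9*y - 12) + d*(20*y^2 - 77*y + 23) + 12*y^3 - 110*y^2 + 14*y + 36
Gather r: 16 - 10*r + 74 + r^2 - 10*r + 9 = r^2 - 20*r + 99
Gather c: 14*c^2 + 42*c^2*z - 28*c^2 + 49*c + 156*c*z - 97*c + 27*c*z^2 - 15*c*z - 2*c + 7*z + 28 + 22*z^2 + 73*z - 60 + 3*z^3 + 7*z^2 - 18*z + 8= c^2*(42*z - 14) + c*(27*z^2 + 141*z - 50) + 3*z^3 + 29*z^2 + 62*z - 24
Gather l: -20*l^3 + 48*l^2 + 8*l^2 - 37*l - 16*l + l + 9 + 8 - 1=-20*l^3 + 56*l^2 - 52*l + 16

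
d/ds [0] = 0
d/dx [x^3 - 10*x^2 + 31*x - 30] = 3*x^2 - 20*x + 31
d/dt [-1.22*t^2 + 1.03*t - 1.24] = 1.03 - 2.44*t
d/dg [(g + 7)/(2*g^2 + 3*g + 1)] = (2*g^2 + 3*g - (g + 7)*(4*g + 3) + 1)/(2*g^2 + 3*g + 1)^2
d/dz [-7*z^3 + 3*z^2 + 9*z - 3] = -21*z^2 + 6*z + 9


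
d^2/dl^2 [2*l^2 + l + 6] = 4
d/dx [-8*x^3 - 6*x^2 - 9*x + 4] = -24*x^2 - 12*x - 9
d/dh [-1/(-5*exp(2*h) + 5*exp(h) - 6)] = (5 - 10*exp(h))*exp(h)/(5*exp(2*h) - 5*exp(h) + 6)^2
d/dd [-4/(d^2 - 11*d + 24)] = 4*(2*d - 11)/(d^2 - 11*d + 24)^2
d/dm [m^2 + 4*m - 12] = 2*m + 4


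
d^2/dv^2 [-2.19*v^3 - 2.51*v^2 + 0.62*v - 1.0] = -13.14*v - 5.02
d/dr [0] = 0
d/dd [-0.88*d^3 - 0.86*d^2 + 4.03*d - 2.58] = -2.64*d^2 - 1.72*d + 4.03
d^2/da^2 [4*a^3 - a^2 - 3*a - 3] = 24*a - 2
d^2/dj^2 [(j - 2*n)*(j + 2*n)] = 2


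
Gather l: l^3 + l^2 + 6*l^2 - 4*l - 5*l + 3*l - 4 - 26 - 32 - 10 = l^3 + 7*l^2 - 6*l - 72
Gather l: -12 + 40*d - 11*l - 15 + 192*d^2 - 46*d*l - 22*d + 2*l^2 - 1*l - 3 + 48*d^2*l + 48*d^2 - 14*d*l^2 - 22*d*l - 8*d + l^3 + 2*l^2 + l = 240*d^2 + 10*d + l^3 + l^2*(4 - 14*d) + l*(48*d^2 - 68*d - 11) - 30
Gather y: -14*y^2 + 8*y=-14*y^2 + 8*y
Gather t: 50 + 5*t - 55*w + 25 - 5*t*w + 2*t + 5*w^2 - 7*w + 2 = t*(7 - 5*w) + 5*w^2 - 62*w + 77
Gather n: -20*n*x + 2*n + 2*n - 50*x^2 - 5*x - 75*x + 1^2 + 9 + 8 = n*(4 - 20*x) - 50*x^2 - 80*x + 18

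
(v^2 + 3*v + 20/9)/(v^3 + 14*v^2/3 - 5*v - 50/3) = (v + 4/3)/(v^2 + 3*v - 10)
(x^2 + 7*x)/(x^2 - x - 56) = x/(x - 8)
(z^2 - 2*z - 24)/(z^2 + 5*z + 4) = (z - 6)/(z + 1)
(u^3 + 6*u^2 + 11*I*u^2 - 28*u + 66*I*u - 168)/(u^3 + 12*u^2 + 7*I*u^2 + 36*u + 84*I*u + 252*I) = (u + 4*I)/(u + 6)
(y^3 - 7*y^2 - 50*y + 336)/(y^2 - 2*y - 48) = (y^2 + y - 42)/(y + 6)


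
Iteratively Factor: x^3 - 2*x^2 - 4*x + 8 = (x - 2)*(x^2 - 4) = (x - 2)^2*(x + 2)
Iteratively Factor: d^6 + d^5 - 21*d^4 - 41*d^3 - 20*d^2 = (d + 1)*(d^5 - 21*d^3 - 20*d^2) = (d + 1)*(d + 4)*(d^4 - 4*d^3 - 5*d^2) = (d + 1)^2*(d + 4)*(d^3 - 5*d^2) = d*(d + 1)^2*(d + 4)*(d^2 - 5*d) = d^2*(d + 1)^2*(d + 4)*(d - 5)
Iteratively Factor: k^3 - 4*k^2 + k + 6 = (k - 3)*(k^2 - k - 2) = (k - 3)*(k + 1)*(k - 2)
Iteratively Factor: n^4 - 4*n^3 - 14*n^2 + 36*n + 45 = (n + 1)*(n^3 - 5*n^2 - 9*n + 45) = (n + 1)*(n + 3)*(n^2 - 8*n + 15) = (n - 5)*(n + 1)*(n + 3)*(n - 3)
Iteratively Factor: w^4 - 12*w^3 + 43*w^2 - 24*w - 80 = (w - 4)*(w^3 - 8*w^2 + 11*w + 20) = (w - 5)*(w - 4)*(w^2 - 3*w - 4) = (w - 5)*(w - 4)*(w + 1)*(w - 4)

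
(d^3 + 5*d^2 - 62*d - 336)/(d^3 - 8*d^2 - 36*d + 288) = (d + 7)/(d - 6)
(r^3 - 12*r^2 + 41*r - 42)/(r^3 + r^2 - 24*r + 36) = (r - 7)/(r + 6)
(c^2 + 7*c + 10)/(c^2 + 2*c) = (c + 5)/c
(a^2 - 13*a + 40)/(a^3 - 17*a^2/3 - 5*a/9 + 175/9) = 9*(a - 8)/(9*a^2 - 6*a - 35)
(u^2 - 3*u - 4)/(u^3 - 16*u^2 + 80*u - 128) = (u + 1)/(u^2 - 12*u + 32)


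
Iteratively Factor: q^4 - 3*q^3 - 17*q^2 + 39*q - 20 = (q - 1)*(q^3 - 2*q^2 - 19*q + 20) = (q - 1)*(q + 4)*(q^2 - 6*q + 5) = (q - 5)*(q - 1)*(q + 4)*(q - 1)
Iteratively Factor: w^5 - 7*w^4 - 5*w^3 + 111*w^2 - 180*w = (w - 3)*(w^4 - 4*w^3 - 17*w^2 + 60*w) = (w - 5)*(w - 3)*(w^3 + w^2 - 12*w) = (w - 5)*(w - 3)^2*(w^2 + 4*w) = (w - 5)*(w - 3)^2*(w + 4)*(w)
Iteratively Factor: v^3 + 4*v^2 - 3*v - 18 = (v - 2)*(v^2 + 6*v + 9) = (v - 2)*(v + 3)*(v + 3)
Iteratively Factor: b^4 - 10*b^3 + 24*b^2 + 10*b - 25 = (b - 1)*(b^3 - 9*b^2 + 15*b + 25) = (b - 1)*(b + 1)*(b^2 - 10*b + 25) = (b - 5)*(b - 1)*(b + 1)*(b - 5)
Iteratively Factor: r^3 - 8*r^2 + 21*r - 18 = (r - 2)*(r^2 - 6*r + 9) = (r - 3)*(r - 2)*(r - 3)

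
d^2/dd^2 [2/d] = 4/d^3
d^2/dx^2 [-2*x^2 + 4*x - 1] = -4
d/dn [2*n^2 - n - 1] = 4*n - 1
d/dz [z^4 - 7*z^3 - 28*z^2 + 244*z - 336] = 4*z^3 - 21*z^2 - 56*z + 244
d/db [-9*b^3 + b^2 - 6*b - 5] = -27*b^2 + 2*b - 6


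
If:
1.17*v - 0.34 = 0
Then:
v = 0.29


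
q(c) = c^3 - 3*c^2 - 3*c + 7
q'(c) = 3*c^2 - 6*c - 3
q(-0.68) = 7.34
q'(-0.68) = 2.47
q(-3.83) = -81.70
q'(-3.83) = 63.99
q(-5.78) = -268.99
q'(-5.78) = 131.91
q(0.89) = 2.66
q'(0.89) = -5.96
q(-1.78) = -2.80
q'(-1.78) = 17.19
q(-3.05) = -40.13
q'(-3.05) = 43.21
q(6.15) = 107.69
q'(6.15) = 73.57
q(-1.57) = 0.45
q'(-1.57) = 13.81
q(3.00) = -2.00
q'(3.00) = 6.00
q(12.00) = 1267.00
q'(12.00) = 357.00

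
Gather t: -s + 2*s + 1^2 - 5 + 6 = s + 2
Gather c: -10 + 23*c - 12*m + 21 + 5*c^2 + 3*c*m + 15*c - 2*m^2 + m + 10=5*c^2 + c*(3*m + 38) - 2*m^2 - 11*m + 21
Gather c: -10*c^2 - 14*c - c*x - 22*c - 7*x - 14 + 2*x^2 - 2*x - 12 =-10*c^2 + c*(-x - 36) + 2*x^2 - 9*x - 26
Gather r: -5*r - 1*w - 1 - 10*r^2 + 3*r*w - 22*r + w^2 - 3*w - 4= -10*r^2 + r*(3*w - 27) + w^2 - 4*w - 5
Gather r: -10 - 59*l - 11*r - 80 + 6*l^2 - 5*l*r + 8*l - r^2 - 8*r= 6*l^2 - 51*l - r^2 + r*(-5*l - 19) - 90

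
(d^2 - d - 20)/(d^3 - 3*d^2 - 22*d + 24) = (d - 5)/(d^2 - 7*d + 6)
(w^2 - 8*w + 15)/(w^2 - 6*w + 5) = (w - 3)/(w - 1)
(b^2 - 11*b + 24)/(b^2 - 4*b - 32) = (b - 3)/(b + 4)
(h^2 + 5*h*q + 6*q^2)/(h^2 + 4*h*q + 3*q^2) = (h + 2*q)/(h + q)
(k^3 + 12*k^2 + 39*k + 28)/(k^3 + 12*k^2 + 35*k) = (k^2 + 5*k + 4)/(k*(k + 5))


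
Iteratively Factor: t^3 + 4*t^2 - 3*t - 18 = (t - 2)*(t^2 + 6*t + 9) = (t - 2)*(t + 3)*(t + 3)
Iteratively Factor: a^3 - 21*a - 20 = (a + 1)*(a^2 - a - 20) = (a + 1)*(a + 4)*(a - 5)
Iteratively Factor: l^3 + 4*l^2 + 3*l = (l + 3)*(l^2 + l) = (l + 1)*(l + 3)*(l)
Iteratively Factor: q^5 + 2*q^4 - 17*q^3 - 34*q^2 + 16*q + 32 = (q + 1)*(q^4 + q^3 - 18*q^2 - 16*q + 32) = (q - 4)*(q + 1)*(q^3 + 5*q^2 + 2*q - 8) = (q - 4)*(q + 1)*(q + 2)*(q^2 + 3*q - 4) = (q - 4)*(q - 1)*(q + 1)*(q + 2)*(q + 4)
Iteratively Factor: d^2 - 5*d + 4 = (d - 4)*(d - 1)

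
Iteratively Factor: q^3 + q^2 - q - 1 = (q + 1)*(q^2 - 1) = (q + 1)^2*(q - 1)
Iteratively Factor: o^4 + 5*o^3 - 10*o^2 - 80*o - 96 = (o - 4)*(o^3 + 9*o^2 + 26*o + 24) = (o - 4)*(o + 3)*(o^2 + 6*o + 8) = (o - 4)*(o + 2)*(o + 3)*(o + 4)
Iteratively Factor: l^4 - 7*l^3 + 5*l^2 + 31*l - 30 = (l + 2)*(l^3 - 9*l^2 + 23*l - 15) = (l - 3)*(l + 2)*(l^2 - 6*l + 5) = (l - 3)*(l - 1)*(l + 2)*(l - 5)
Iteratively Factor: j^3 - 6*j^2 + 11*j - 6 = (j - 1)*(j^2 - 5*j + 6) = (j - 3)*(j - 1)*(j - 2)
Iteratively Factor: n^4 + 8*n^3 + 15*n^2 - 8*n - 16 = (n + 4)*(n^3 + 4*n^2 - n - 4) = (n - 1)*(n + 4)*(n^2 + 5*n + 4) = (n - 1)*(n + 4)^2*(n + 1)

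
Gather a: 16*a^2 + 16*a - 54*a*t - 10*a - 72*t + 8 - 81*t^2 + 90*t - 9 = 16*a^2 + a*(6 - 54*t) - 81*t^2 + 18*t - 1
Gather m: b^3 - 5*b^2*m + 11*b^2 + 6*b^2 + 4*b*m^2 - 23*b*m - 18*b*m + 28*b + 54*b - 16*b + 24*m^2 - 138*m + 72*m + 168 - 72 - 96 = b^3 + 17*b^2 + 66*b + m^2*(4*b + 24) + m*(-5*b^2 - 41*b - 66)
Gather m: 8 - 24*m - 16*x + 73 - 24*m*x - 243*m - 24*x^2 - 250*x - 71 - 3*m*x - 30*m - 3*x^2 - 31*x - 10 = m*(-27*x - 297) - 27*x^2 - 297*x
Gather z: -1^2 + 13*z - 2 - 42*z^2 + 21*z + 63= -42*z^2 + 34*z + 60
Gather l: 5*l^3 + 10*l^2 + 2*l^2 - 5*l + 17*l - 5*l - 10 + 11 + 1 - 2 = 5*l^3 + 12*l^2 + 7*l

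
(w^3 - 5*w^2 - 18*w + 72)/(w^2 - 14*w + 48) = (w^2 + w - 12)/(w - 8)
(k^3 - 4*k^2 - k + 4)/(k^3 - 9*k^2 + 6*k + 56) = (k^2 - 1)/(k^2 - 5*k - 14)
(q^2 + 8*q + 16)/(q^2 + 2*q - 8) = (q + 4)/(q - 2)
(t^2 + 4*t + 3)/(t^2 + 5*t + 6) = (t + 1)/(t + 2)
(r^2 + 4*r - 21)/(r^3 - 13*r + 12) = (r + 7)/(r^2 + 3*r - 4)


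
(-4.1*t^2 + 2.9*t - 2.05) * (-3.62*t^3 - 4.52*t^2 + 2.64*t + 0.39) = 14.842*t^5 + 8.034*t^4 - 16.511*t^3 + 15.323*t^2 - 4.281*t - 0.7995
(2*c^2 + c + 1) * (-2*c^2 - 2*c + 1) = -4*c^4 - 6*c^3 - 2*c^2 - c + 1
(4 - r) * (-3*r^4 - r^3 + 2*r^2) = 3*r^5 - 11*r^4 - 6*r^3 + 8*r^2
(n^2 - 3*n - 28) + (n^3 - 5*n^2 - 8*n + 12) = n^3 - 4*n^2 - 11*n - 16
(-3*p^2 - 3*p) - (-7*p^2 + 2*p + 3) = 4*p^2 - 5*p - 3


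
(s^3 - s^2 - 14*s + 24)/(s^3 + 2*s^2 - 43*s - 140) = (s^2 - 5*s + 6)/(s^2 - 2*s - 35)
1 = 1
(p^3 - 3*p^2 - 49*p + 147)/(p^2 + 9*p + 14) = (p^2 - 10*p + 21)/(p + 2)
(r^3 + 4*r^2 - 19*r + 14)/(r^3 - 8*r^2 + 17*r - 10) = (r + 7)/(r - 5)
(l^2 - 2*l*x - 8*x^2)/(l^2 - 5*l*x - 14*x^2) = (-l + 4*x)/(-l + 7*x)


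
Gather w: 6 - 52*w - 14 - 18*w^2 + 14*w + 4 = -18*w^2 - 38*w - 4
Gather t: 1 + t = t + 1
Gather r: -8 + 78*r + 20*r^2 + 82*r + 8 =20*r^2 + 160*r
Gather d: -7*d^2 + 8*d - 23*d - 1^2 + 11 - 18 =-7*d^2 - 15*d - 8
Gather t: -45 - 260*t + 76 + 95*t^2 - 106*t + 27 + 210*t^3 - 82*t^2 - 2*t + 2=210*t^3 + 13*t^2 - 368*t + 60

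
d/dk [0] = 0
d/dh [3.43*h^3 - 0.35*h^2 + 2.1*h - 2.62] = 10.29*h^2 - 0.7*h + 2.1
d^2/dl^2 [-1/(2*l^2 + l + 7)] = 2*(4*l^2 + 2*l - (4*l + 1)^2 + 14)/(2*l^2 + l + 7)^3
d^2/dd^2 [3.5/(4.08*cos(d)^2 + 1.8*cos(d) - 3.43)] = (-233.0496*(1 - cos(d)^2)^2 - 77.112*cos(d)^3 - 323.7864*cos(d)^2 + 132.615*cos(d) + 353.6904)/(4.08*cos(d)^2 + 1.8*cos(d) - 3.43)^3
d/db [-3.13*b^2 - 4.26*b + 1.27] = -6.26*b - 4.26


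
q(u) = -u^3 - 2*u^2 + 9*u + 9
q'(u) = -3*u^2 - 4*u + 9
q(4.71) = -97.47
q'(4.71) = -76.39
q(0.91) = 14.78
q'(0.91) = 2.88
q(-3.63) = -2.19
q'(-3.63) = -16.01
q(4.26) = -66.26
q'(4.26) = -62.48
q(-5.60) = 71.50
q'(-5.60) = -62.68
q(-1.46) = -5.29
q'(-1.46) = 8.45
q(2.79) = -3.18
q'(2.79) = -25.51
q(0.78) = 14.33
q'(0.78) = 4.05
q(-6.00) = 99.00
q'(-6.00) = -75.00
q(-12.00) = 1341.00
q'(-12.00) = -375.00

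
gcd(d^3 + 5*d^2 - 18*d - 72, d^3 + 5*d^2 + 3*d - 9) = d + 3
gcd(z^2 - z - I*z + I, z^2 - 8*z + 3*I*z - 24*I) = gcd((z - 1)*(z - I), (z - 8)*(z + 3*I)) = 1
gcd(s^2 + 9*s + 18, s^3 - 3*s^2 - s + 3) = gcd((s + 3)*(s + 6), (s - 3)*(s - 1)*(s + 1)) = 1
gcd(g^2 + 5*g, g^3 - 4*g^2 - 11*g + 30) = 1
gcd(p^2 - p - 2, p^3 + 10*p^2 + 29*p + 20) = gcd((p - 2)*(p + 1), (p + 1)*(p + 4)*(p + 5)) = p + 1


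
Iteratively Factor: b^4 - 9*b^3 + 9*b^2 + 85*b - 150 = (b + 3)*(b^3 - 12*b^2 + 45*b - 50) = (b - 2)*(b + 3)*(b^2 - 10*b + 25) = (b - 5)*(b - 2)*(b + 3)*(b - 5)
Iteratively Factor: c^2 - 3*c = (c)*(c - 3)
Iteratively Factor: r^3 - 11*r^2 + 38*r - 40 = (r - 2)*(r^2 - 9*r + 20) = (r - 5)*(r - 2)*(r - 4)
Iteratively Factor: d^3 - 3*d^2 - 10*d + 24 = (d + 3)*(d^2 - 6*d + 8) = (d - 2)*(d + 3)*(d - 4)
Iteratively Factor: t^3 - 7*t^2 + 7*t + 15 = (t - 5)*(t^2 - 2*t - 3) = (t - 5)*(t - 3)*(t + 1)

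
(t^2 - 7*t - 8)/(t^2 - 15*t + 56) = (t + 1)/(t - 7)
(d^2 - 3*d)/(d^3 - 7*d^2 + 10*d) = (d - 3)/(d^2 - 7*d + 10)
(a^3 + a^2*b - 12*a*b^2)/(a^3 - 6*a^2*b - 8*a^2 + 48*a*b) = (a^2 + a*b - 12*b^2)/(a^2 - 6*a*b - 8*a + 48*b)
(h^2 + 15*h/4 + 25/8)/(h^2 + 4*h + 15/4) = (4*h + 5)/(2*(2*h + 3))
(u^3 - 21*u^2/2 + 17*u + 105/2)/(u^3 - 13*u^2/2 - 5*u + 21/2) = (u - 5)/(u - 1)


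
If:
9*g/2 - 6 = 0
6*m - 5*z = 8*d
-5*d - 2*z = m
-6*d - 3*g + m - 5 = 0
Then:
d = -51/37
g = 4/3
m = 27/37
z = 114/37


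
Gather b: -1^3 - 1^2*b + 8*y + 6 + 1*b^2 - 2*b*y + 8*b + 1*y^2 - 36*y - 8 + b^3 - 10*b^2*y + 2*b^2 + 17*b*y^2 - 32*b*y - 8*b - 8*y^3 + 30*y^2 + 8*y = b^3 + b^2*(3 - 10*y) + b*(17*y^2 - 34*y - 1) - 8*y^3 + 31*y^2 - 20*y - 3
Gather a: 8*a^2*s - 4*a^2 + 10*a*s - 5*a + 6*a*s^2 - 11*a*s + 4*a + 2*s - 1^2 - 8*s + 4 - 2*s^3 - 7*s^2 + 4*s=a^2*(8*s - 4) + a*(6*s^2 - s - 1) - 2*s^3 - 7*s^2 - 2*s + 3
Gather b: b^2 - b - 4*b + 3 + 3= b^2 - 5*b + 6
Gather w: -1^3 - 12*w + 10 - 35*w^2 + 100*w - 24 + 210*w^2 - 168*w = 175*w^2 - 80*w - 15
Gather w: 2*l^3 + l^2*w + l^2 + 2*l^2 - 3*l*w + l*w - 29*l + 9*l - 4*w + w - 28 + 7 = 2*l^3 + 3*l^2 - 20*l + w*(l^2 - 2*l - 3) - 21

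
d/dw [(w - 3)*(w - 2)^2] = (w - 2)*(3*w - 8)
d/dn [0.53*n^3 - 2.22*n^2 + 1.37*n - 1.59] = 1.59*n^2 - 4.44*n + 1.37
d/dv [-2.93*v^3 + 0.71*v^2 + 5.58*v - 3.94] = -8.79*v^2 + 1.42*v + 5.58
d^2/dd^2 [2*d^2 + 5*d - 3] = 4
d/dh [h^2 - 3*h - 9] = 2*h - 3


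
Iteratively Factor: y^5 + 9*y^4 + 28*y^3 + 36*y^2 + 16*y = (y)*(y^4 + 9*y^3 + 28*y^2 + 36*y + 16) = y*(y + 4)*(y^3 + 5*y^2 + 8*y + 4) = y*(y + 1)*(y + 4)*(y^2 + 4*y + 4) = y*(y + 1)*(y + 2)*(y + 4)*(y + 2)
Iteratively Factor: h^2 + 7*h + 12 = (h + 3)*(h + 4)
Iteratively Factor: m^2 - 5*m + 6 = (m - 2)*(m - 3)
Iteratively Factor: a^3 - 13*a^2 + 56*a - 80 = (a - 4)*(a^2 - 9*a + 20) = (a - 5)*(a - 4)*(a - 4)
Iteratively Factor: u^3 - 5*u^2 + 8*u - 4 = (u - 1)*(u^2 - 4*u + 4) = (u - 2)*(u - 1)*(u - 2)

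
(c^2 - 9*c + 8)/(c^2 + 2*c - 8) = (c^2 - 9*c + 8)/(c^2 + 2*c - 8)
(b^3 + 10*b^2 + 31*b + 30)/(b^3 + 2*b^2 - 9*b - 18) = (b + 5)/(b - 3)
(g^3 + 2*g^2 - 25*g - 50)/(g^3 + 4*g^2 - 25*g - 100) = (g + 2)/(g + 4)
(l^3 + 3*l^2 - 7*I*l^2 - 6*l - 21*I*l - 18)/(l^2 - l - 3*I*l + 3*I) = (l^3 + l^2*(3 - 7*I) - 3*l*(2 + 7*I) - 18)/(l^2 - l*(1 + 3*I) + 3*I)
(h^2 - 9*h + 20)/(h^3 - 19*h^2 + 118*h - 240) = (h - 4)/(h^2 - 14*h + 48)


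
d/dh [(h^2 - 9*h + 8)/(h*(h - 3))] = 2*(3*h^2 - 8*h + 12)/(h^2*(h^2 - 6*h + 9))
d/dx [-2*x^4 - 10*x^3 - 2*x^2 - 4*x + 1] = -8*x^3 - 30*x^2 - 4*x - 4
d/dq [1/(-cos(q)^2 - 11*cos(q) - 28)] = -(2*cos(q) + 11)*sin(q)/(cos(q)^2 + 11*cos(q) + 28)^2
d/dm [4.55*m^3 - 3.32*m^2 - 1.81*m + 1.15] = 13.65*m^2 - 6.64*m - 1.81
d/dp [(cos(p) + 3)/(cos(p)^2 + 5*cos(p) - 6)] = (cos(p)^2 + 6*cos(p) + 21)*sin(p)/(cos(p)^2 + 5*cos(p) - 6)^2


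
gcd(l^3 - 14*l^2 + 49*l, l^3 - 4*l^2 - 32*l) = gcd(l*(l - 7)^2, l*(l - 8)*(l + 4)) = l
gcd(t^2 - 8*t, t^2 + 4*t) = t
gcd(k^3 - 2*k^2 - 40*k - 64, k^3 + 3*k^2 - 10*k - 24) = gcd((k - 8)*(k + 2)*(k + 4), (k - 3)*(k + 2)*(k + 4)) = k^2 + 6*k + 8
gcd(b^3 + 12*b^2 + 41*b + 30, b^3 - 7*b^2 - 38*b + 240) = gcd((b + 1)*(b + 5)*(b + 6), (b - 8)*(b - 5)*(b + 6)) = b + 6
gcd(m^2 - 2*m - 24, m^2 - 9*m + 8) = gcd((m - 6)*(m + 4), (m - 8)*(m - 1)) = 1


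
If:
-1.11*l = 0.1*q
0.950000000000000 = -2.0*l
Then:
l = -0.48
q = 5.27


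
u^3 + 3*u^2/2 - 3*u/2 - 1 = (u - 1)*(u + 1/2)*(u + 2)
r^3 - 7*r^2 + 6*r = r*(r - 6)*(r - 1)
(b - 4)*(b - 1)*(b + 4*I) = b^3 - 5*b^2 + 4*I*b^2 + 4*b - 20*I*b + 16*I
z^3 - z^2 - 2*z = z*(z - 2)*(z + 1)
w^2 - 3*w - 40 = (w - 8)*(w + 5)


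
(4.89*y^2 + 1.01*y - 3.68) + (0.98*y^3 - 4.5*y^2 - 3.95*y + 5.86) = 0.98*y^3 + 0.39*y^2 - 2.94*y + 2.18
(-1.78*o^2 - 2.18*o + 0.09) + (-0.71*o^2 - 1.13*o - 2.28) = -2.49*o^2 - 3.31*o - 2.19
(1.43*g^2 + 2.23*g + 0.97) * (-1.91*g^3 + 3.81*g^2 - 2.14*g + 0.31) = -2.7313*g^5 + 1.189*g^4 + 3.5834*g^3 - 0.633200000000001*g^2 - 1.3845*g + 0.3007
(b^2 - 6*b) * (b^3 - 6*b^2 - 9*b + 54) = b^5 - 12*b^4 + 27*b^3 + 108*b^2 - 324*b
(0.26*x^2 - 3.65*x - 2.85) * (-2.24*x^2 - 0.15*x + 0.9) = -0.5824*x^4 + 8.137*x^3 + 7.1655*x^2 - 2.8575*x - 2.565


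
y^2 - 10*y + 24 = (y - 6)*(y - 4)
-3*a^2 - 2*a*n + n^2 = (-3*a + n)*(a + n)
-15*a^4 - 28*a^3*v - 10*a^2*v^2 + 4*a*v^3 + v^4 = (-3*a + v)*(a + v)^2*(5*a + v)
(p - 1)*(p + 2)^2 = p^3 + 3*p^2 - 4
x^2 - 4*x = x*(x - 4)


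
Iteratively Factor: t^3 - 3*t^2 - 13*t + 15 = (t - 5)*(t^2 + 2*t - 3) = (t - 5)*(t - 1)*(t + 3)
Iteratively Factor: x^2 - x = (x)*(x - 1)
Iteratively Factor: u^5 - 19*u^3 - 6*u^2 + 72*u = (u - 2)*(u^4 + 2*u^3 - 15*u^2 - 36*u) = (u - 4)*(u - 2)*(u^3 + 6*u^2 + 9*u) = u*(u - 4)*(u - 2)*(u^2 + 6*u + 9) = u*(u - 4)*(u - 2)*(u + 3)*(u + 3)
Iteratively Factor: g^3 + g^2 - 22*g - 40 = (g + 2)*(g^2 - g - 20) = (g + 2)*(g + 4)*(g - 5)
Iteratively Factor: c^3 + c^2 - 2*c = (c)*(c^2 + c - 2) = c*(c - 1)*(c + 2)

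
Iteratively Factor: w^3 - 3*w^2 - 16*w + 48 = (w - 4)*(w^2 + w - 12) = (w - 4)*(w + 4)*(w - 3)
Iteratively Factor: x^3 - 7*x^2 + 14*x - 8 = (x - 1)*(x^2 - 6*x + 8) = (x - 2)*(x - 1)*(x - 4)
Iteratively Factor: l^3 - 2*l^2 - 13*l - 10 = (l + 2)*(l^2 - 4*l - 5) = (l + 1)*(l + 2)*(l - 5)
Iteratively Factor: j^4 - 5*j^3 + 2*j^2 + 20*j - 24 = (j - 2)*(j^3 - 3*j^2 - 4*j + 12) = (j - 2)*(j + 2)*(j^2 - 5*j + 6) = (j - 3)*(j - 2)*(j + 2)*(j - 2)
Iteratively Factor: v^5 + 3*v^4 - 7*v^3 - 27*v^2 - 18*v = (v + 3)*(v^4 - 7*v^2 - 6*v) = (v - 3)*(v + 3)*(v^3 + 3*v^2 + 2*v) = (v - 3)*(v + 1)*(v + 3)*(v^2 + 2*v) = (v - 3)*(v + 1)*(v + 2)*(v + 3)*(v)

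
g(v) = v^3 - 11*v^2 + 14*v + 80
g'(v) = 3*v^2 - 22*v + 14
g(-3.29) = -120.74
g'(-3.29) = 118.85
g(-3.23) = -113.68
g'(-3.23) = 116.36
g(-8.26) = -1349.70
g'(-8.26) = 400.40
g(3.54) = 36.07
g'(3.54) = -26.29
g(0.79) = 84.69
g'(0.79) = -1.51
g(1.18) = 82.85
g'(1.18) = -7.78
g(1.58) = 78.60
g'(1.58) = -13.27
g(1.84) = 74.75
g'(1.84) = -16.32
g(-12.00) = -3400.00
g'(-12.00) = 710.00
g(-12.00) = -3400.00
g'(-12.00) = 710.00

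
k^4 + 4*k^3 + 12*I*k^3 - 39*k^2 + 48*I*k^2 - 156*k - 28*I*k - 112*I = (k + 4)*(k + I)*(k + 4*I)*(k + 7*I)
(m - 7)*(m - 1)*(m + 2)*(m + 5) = m^4 - m^3 - 39*m^2 - 31*m + 70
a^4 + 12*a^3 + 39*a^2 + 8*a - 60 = (a - 1)*(a + 2)*(a + 5)*(a + 6)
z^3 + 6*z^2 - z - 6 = (z - 1)*(z + 1)*(z + 6)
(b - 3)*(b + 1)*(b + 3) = b^3 + b^2 - 9*b - 9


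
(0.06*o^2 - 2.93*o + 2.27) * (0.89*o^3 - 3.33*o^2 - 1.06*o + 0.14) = 0.0534*o^5 - 2.8075*o^4 + 11.7136*o^3 - 4.4449*o^2 - 2.8164*o + 0.3178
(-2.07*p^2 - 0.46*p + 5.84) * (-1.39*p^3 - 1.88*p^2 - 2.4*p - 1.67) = 2.8773*p^5 + 4.531*p^4 - 2.2848*p^3 - 6.4183*p^2 - 13.2478*p - 9.7528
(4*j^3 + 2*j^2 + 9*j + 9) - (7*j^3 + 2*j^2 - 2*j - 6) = -3*j^3 + 11*j + 15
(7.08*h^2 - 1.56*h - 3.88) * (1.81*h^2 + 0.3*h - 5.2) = 12.8148*h^4 - 0.6996*h^3 - 44.3068*h^2 + 6.948*h + 20.176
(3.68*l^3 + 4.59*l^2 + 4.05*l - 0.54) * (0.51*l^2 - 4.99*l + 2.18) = 1.8768*l^5 - 16.0223*l^4 - 12.8162*l^3 - 10.4787*l^2 + 11.5236*l - 1.1772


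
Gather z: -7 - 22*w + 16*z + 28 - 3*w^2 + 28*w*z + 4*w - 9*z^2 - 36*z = -3*w^2 - 18*w - 9*z^2 + z*(28*w - 20) + 21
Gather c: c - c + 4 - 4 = 0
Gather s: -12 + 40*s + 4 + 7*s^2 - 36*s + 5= 7*s^2 + 4*s - 3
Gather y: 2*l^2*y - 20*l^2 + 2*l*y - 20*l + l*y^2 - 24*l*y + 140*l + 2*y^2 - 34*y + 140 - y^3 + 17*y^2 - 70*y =-20*l^2 + 120*l - y^3 + y^2*(l + 19) + y*(2*l^2 - 22*l - 104) + 140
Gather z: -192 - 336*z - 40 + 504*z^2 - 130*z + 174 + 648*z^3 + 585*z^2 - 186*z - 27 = 648*z^3 + 1089*z^2 - 652*z - 85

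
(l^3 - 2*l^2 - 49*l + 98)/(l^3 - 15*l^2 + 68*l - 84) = (l + 7)/(l - 6)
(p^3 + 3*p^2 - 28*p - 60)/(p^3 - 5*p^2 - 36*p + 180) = (p + 2)/(p - 6)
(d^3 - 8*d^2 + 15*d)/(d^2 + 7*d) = (d^2 - 8*d + 15)/(d + 7)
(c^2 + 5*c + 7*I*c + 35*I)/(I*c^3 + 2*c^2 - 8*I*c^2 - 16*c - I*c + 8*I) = (-I*c^2 + c*(7 - 5*I) + 35)/(c^3 - 2*c^2*(4 + I) + c*(-1 + 16*I) + 8)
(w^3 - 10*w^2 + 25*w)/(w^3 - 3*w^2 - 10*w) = (w - 5)/(w + 2)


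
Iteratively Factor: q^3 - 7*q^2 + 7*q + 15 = (q + 1)*(q^2 - 8*q + 15) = (q - 5)*(q + 1)*(q - 3)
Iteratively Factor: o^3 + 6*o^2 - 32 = (o - 2)*(o^2 + 8*o + 16) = (o - 2)*(o + 4)*(o + 4)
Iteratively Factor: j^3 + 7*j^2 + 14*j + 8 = (j + 4)*(j^2 + 3*j + 2) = (j + 2)*(j + 4)*(j + 1)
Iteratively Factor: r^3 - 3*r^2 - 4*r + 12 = (r + 2)*(r^2 - 5*r + 6) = (r - 3)*(r + 2)*(r - 2)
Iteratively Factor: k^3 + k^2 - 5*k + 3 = (k + 3)*(k^2 - 2*k + 1) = (k - 1)*(k + 3)*(k - 1)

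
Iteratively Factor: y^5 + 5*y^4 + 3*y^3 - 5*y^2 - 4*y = (y + 1)*(y^4 + 4*y^3 - y^2 - 4*y) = (y + 1)*(y + 4)*(y^3 - y) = (y + 1)^2*(y + 4)*(y^2 - y) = y*(y + 1)^2*(y + 4)*(y - 1)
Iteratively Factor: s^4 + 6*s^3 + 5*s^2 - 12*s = (s - 1)*(s^3 + 7*s^2 + 12*s) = s*(s - 1)*(s^2 + 7*s + 12) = s*(s - 1)*(s + 3)*(s + 4)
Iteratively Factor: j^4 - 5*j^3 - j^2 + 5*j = (j - 1)*(j^3 - 4*j^2 - 5*j) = (j - 1)*(j + 1)*(j^2 - 5*j) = j*(j - 1)*(j + 1)*(j - 5)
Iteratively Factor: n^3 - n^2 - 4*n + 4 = (n + 2)*(n^2 - 3*n + 2) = (n - 1)*(n + 2)*(n - 2)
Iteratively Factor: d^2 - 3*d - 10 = (d - 5)*(d + 2)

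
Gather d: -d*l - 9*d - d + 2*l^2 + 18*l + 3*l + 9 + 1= d*(-l - 10) + 2*l^2 + 21*l + 10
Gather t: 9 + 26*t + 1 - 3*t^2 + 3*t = -3*t^2 + 29*t + 10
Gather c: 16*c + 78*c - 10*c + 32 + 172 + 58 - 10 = 84*c + 252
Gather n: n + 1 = n + 1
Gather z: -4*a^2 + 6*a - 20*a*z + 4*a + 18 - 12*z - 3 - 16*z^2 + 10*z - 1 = -4*a^2 + 10*a - 16*z^2 + z*(-20*a - 2) + 14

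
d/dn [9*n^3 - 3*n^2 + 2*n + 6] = 27*n^2 - 6*n + 2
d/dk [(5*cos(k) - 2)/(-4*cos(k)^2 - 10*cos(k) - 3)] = (-20*cos(k)^2 + 16*cos(k) + 35)*sin(k)/(-4*sin(k)^2 + 10*cos(k) + 7)^2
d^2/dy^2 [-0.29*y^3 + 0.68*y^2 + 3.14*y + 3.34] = 1.36 - 1.74*y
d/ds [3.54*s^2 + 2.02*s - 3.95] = 7.08*s + 2.02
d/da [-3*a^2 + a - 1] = 1 - 6*a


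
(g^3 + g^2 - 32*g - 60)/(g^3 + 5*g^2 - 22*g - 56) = (g^2 - g - 30)/(g^2 + 3*g - 28)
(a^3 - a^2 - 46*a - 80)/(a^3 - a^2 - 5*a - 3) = (-a^3 + a^2 + 46*a + 80)/(-a^3 + a^2 + 5*a + 3)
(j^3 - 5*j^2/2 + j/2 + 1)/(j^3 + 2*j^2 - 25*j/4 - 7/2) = 2*(j - 1)/(2*j + 7)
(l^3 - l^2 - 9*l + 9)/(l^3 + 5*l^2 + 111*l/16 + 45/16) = 16*(l^2 - 4*l + 3)/(16*l^2 + 32*l + 15)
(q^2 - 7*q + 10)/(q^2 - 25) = (q - 2)/(q + 5)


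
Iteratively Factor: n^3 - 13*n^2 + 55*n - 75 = (n - 3)*(n^2 - 10*n + 25) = (n - 5)*(n - 3)*(n - 5)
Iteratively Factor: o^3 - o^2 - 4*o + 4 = (o - 2)*(o^2 + o - 2) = (o - 2)*(o - 1)*(o + 2)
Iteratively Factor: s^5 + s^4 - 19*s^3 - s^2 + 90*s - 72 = (s + 4)*(s^4 - 3*s^3 - 7*s^2 + 27*s - 18) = (s - 3)*(s + 4)*(s^3 - 7*s + 6) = (s - 3)*(s + 3)*(s + 4)*(s^2 - 3*s + 2) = (s - 3)*(s - 2)*(s + 3)*(s + 4)*(s - 1)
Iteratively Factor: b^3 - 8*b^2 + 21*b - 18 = (b - 2)*(b^2 - 6*b + 9) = (b - 3)*(b - 2)*(b - 3)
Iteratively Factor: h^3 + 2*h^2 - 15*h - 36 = (h + 3)*(h^2 - h - 12) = (h - 4)*(h + 3)*(h + 3)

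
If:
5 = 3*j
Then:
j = 5/3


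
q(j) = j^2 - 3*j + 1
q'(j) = 2*j - 3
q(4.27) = 6.42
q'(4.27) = 5.54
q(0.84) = -0.81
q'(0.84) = -1.32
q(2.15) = -0.83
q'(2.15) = 1.30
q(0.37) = 0.03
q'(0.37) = -2.26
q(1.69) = -1.21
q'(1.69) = 0.38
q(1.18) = -1.15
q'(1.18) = -0.64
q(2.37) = -0.49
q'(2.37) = 1.74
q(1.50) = -1.25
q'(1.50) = 0.00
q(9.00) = 55.00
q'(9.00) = 15.00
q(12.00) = 109.00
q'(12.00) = 21.00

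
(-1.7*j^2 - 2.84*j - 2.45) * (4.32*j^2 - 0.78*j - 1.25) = -7.344*j^4 - 10.9428*j^3 - 6.2438*j^2 + 5.461*j + 3.0625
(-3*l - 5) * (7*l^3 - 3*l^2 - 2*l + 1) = -21*l^4 - 26*l^3 + 21*l^2 + 7*l - 5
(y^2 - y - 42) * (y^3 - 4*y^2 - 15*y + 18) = y^5 - 5*y^4 - 53*y^3 + 201*y^2 + 612*y - 756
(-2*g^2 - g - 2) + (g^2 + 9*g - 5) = -g^2 + 8*g - 7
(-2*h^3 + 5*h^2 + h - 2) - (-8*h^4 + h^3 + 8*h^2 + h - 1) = 8*h^4 - 3*h^3 - 3*h^2 - 1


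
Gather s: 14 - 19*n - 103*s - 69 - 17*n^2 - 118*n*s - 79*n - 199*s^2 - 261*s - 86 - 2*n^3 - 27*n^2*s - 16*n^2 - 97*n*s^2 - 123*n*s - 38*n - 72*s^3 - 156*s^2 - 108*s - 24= -2*n^3 - 33*n^2 - 136*n - 72*s^3 + s^2*(-97*n - 355) + s*(-27*n^2 - 241*n - 472) - 165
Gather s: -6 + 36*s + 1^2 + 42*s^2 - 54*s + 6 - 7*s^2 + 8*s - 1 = 35*s^2 - 10*s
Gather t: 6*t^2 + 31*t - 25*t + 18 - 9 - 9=6*t^2 + 6*t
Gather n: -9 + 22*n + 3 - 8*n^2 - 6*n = -8*n^2 + 16*n - 6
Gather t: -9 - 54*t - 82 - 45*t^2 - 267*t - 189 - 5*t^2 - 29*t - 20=-50*t^2 - 350*t - 300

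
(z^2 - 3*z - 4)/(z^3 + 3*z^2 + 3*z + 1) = (z - 4)/(z^2 + 2*z + 1)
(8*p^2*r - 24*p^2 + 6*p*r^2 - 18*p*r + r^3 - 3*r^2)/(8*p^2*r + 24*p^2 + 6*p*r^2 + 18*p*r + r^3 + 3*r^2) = (r - 3)/(r + 3)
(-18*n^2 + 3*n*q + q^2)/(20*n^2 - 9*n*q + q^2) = (-18*n^2 + 3*n*q + q^2)/(20*n^2 - 9*n*q + q^2)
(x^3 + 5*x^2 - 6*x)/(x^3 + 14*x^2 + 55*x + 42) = x*(x - 1)/(x^2 + 8*x + 7)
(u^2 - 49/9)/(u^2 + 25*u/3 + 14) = (u - 7/3)/(u + 6)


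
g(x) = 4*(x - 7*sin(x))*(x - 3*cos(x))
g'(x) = 4*(1 - 7*cos(x))*(x - 3*cos(x)) + 4*(x - 7*sin(x))*(3*sin(x) + 1)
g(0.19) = 12.48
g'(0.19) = 57.66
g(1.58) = -34.85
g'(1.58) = -79.87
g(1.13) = 3.12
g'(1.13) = -76.06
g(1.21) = -3.22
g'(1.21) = -82.19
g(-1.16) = -49.59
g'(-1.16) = -19.88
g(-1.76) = -24.47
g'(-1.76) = -50.91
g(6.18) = 88.22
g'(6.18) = -57.15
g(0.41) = 22.29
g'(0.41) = 29.85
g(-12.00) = 915.84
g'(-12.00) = 120.75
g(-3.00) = 0.24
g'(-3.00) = -5.59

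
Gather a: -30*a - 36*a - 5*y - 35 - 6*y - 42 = -66*a - 11*y - 77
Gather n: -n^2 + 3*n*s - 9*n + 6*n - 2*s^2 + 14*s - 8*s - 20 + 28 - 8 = -n^2 + n*(3*s - 3) - 2*s^2 + 6*s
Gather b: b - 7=b - 7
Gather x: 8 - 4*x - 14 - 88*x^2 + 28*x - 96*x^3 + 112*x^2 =-96*x^3 + 24*x^2 + 24*x - 6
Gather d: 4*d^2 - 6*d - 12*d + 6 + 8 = 4*d^2 - 18*d + 14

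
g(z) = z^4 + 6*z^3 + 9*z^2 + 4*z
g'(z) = 4*z^3 + 18*z^2 + 18*z + 4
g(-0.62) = -0.30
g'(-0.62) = -1.19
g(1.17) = 28.48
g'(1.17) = 56.11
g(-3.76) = -6.87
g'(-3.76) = -21.83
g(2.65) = 234.78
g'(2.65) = 252.54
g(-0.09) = -0.29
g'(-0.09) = 2.52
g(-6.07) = 322.98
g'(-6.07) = -336.65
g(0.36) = 2.90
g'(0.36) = 13.00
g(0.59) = 6.85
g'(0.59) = 21.71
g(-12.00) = 11616.00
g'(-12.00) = -4532.00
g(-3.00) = -12.00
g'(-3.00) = 4.00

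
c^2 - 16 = (c - 4)*(c + 4)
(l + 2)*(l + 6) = l^2 + 8*l + 12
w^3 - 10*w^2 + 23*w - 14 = (w - 7)*(w - 2)*(w - 1)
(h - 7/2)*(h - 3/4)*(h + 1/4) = h^3 - 4*h^2 + 25*h/16 + 21/32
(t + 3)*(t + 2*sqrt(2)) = t^2 + 2*sqrt(2)*t + 3*t + 6*sqrt(2)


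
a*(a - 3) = a^2 - 3*a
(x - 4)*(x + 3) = x^2 - x - 12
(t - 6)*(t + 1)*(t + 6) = t^3 + t^2 - 36*t - 36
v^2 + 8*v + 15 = (v + 3)*(v + 5)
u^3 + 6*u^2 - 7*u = u*(u - 1)*(u + 7)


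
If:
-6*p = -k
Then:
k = 6*p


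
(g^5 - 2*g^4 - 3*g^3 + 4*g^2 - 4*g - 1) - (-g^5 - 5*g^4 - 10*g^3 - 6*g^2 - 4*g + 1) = 2*g^5 + 3*g^4 + 7*g^3 + 10*g^2 - 2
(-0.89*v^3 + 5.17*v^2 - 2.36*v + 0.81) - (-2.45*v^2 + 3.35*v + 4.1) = -0.89*v^3 + 7.62*v^2 - 5.71*v - 3.29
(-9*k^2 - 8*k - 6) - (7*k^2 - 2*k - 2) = -16*k^2 - 6*k - 4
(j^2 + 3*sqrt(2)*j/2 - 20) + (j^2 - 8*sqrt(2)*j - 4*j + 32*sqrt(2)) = 2*j^2 - 13*sqrt(2)*j/2 - 4*j - 20 + 32*sqrt(2)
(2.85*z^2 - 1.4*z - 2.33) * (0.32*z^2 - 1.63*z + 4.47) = 0.912*z^4 - 5.0935*z^3 + 14.2759*z^2 - 2.4601*z - 10.4151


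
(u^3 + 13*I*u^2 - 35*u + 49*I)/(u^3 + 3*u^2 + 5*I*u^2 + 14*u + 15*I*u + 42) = (u^2 + 6*I*u + 7)/(u^2 + u*(3 - 2*I) - 6*I)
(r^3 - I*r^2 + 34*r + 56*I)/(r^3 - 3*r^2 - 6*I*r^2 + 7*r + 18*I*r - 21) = (r^2 + 6*I*r - 8)/(r^2 + r*(-3 + I) - 3*I)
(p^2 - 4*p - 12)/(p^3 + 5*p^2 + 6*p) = (p - 6)/(p*(p + 3))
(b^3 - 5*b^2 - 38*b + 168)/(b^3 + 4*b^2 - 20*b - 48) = (b - 7)/(b + 2)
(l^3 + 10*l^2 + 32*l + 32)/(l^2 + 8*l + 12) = (l^2 + 8*l + 16)/(l + 6)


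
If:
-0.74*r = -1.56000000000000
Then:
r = 2.11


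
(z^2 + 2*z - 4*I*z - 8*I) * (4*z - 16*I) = 4*z^3 + 8*z^2 - 32*I*z^2 - 64*z - 64*I*z - 128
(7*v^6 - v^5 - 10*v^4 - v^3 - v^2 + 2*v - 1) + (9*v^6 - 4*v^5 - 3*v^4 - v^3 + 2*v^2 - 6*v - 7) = 16*v^6 - 5*v^5 - 13*v^4 - 2*v^3 + v^2 - 4*v - 8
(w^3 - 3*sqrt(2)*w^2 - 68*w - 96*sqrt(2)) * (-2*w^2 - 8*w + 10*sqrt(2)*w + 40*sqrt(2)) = -2*w^5 - 8*w^4 + 16*sqrt(2)*w^4 + 76*w^3 + 64*sqrt(2)*w^3 - 488*sqrt(2)*w^2 + 304*w^2 - 1952*sqrt(2)*w - 1920*w - 7680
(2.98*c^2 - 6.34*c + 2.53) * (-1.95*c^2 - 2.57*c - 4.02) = -5.811*c^4 + 4.7044*c^3 - 0.619299999999999*c^2 + 18.9847*c - 10.1706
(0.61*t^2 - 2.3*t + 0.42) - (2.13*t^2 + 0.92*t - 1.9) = -1.52*t^2 - 3.22*t + 2.32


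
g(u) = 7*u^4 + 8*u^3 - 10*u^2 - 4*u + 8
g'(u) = 28*u^3 + 24*u^2 - 20*u - 4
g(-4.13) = 1326.96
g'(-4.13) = -1484.49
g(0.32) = 6.03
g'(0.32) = -7.02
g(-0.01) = 8.04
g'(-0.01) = -3.80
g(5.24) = 6140.93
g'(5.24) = 4578.76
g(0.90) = 6.72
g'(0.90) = 17.85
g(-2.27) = 57.84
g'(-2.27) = -162.45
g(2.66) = 427.62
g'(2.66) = 639.61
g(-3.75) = 844.78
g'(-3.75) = -1068.06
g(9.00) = 50921.00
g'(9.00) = 22172.00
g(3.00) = 689.00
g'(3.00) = 908.00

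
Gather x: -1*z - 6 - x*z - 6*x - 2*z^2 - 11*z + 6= x*(-z - 6) - 2*z^2 - 12*z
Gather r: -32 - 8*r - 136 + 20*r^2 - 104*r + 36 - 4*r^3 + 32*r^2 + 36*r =-4*r^3 + 52*r^2 - 76*r - 132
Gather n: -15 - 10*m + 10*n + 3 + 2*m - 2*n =-8*m + 8*n - 12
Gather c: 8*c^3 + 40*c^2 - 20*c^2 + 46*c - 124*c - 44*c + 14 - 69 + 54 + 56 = 8*c^3 + 20*c^2 - 122*c + 55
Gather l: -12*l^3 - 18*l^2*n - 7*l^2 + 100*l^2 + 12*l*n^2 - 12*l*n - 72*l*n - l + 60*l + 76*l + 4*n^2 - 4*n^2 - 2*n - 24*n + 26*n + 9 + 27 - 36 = -12*l^3 + l^2*(93 - 18*n) + l*(12*n^2 - 84*n + 135)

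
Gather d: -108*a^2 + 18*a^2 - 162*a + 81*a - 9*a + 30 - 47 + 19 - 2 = -90*a^2 - 90*a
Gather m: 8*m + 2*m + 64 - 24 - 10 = 10*m + 30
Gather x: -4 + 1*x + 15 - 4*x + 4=15 - 3*x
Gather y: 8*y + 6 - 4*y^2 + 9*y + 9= -4*y^2 + 17*y + 15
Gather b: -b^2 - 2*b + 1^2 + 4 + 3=-b^2 - 2*b + 8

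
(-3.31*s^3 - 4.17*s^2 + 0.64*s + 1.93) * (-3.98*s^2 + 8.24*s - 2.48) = 13.1738*s^5 - 10.6778*s^4 - 28.6992*s^3 + 7.9338*s^2 + 14.316*s - 4.7864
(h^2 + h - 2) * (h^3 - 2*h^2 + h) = h^5 - h^4 - 3*h^3 + 5*h^2 - 2*h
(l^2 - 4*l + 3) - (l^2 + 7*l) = 3 - 11*l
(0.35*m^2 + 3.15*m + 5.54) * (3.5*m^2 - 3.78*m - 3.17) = 1.225*m^4 + 9.702*m^3 + 6.3735*m^2 - 30.9267*m - 17.5618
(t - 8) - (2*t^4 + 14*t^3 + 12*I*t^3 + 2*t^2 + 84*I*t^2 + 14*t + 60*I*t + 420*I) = -2*t^4 - 14*t^3 - 12*I*t^3 - 2*t^2 - 84*I*t^2 - 13*t - 60*I*t - 8 - 420*I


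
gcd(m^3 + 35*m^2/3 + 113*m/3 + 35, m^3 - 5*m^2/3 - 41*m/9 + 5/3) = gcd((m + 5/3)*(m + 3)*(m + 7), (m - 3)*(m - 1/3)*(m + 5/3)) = m + 5/3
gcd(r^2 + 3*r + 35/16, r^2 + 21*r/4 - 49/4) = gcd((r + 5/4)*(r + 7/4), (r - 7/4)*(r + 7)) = 1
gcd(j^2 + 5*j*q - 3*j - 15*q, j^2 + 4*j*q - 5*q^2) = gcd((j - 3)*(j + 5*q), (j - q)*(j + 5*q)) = j + 5*q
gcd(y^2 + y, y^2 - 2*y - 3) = y + 1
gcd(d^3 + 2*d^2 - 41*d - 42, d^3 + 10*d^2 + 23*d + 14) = d^2 + 8*d + 7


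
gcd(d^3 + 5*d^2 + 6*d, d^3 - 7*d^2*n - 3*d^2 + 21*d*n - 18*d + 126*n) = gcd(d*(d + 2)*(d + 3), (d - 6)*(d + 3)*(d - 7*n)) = d + 3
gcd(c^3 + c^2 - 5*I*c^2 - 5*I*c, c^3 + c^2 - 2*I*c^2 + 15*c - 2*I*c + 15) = c^2 + c*(1 - 5*I) - 5*I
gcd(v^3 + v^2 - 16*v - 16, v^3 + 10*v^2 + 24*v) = v + 4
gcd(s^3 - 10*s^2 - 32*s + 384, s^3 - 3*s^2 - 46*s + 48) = s^2 - 2*s - 48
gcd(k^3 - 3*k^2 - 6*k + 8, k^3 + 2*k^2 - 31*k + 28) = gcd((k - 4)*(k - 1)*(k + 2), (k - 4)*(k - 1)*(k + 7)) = k^2 - 5*k + 4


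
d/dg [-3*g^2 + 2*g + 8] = 2 - 6*g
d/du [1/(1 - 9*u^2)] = 18*u/(9*u^2 - 1)^2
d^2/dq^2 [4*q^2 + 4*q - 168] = 8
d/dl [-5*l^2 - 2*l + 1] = -10*l - 2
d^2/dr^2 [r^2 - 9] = 2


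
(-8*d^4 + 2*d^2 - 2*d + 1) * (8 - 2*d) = 16*d^5 - 64*d^4 - 4*d^3 + 20*d^2 - 18*d + 8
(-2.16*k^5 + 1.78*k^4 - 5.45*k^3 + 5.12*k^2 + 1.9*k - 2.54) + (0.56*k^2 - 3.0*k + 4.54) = -2.16*k^5 + 1.78*k^4 - 5.45*k^3 + 5.68*k^2 - 1.1*k + 2.0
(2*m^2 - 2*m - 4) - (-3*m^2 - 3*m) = 5*m^2 + m - 4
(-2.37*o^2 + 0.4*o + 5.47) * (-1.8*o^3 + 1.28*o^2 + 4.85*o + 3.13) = 4.266*o^5 - 3.7536*o^4 - 20.8285*o^3 + 1.5235*o^2 + 27.7815*o + 17.1211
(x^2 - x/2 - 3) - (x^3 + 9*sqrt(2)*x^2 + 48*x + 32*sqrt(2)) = -x^3 - 9*sqrt(2)*x^2 + x^2 - 97*x/2 - 32*sqrt(2) - 3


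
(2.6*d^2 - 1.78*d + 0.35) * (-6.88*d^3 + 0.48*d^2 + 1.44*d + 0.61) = -17.888*d^5 + 13.4944*d^4 + 0.4816*d^3 - 0.8092*d^2 - 0.5818*d + 0.2135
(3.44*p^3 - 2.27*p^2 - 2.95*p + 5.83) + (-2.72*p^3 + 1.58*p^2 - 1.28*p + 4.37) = 0.72*p^3 - 0.69*p^2 - 4.23*p + 10.2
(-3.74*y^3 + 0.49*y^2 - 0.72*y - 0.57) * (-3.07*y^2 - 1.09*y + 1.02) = 11.4818*y^5 + 2.5723*y^4 - 2.1385*y^3 + 3.0345*y^2 - 0.1131*y - 0.5814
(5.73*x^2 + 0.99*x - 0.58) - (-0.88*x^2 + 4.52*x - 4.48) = 6.61*x^2 - 3.53*x + 3.9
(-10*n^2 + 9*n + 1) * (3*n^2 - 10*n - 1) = -30*n^4 + 127*n^3 - 77*n^2 - 19*n - 1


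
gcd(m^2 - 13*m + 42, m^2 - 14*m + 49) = m - 7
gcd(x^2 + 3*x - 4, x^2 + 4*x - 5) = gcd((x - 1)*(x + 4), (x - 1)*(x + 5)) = x - 1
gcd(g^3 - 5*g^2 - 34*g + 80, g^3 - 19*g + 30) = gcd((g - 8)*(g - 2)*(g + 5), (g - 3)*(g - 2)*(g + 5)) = g^2 + 3*g - 10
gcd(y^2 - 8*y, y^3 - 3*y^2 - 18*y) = y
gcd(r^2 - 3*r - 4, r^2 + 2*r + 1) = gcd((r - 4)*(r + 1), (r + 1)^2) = r + 1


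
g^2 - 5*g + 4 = (g - 4)*(g - 1)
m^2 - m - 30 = (m - 6)*(m + 5)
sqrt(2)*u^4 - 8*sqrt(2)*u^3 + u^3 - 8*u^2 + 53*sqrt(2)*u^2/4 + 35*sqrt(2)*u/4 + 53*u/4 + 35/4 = (u - 5)*(u - 7/2)*(u + sqrt(2)/2)*(sqrt(2)*u + sqrt(2)/2)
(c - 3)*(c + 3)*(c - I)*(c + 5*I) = c^4 + 4*I*c^3 - 4*c^2 - 36*I*c - 45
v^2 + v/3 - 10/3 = (v - 5/3)*(v + 2)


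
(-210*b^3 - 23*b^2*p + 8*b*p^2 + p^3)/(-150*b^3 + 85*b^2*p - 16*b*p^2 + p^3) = (42*b^2 + 13*b*p + p^2)/(30*b^2 - 11*b*p + p^2)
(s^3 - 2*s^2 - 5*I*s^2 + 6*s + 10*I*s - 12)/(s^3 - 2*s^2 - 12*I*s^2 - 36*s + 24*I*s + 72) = (s + I)/(s - 6*I)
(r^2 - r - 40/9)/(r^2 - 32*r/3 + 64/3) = (r + 5/3)/(r - 8)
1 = 1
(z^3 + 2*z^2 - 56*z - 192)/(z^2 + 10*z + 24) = z - 8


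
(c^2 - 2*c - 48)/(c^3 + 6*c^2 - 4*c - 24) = (c - 8)/(c^2 - 4)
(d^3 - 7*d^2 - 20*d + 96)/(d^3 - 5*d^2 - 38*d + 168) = (d^3 - 7*d^2 - 20*d + 96)/(d^3 - 5*d^2 - 38*d + 168)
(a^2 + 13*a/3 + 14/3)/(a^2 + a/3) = (3*a^2 + 13*a + 14)/(a*(3*a + 1))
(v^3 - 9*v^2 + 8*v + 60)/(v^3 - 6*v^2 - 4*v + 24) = (v - 5)/(v - 2)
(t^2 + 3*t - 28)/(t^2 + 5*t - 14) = (t - 4)/(t - 2)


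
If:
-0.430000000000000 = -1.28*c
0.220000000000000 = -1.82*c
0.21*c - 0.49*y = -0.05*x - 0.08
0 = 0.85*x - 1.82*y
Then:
No Solution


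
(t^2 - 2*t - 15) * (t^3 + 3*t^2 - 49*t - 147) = t^5 + t^4 - 70*t^3 - 94*t^2 + 1029*t + 2205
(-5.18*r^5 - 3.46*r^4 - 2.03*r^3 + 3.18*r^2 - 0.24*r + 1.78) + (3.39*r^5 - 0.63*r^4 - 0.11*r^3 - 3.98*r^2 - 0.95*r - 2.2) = -1.79*r^5 - 4.09*r^4 - 2.14*r^3 - 0.8*r^2 - 1.19*r - 0.42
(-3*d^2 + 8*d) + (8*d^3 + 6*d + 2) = 8*d^3 - 3*d^2 + 14*d + 2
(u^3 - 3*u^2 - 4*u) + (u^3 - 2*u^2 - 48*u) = 2*u^3 - 5*u^2 - 52*u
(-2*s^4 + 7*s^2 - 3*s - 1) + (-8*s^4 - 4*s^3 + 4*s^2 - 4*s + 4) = -10*s^4 - 4*s^3 + 11*s^2 - 7*s + 3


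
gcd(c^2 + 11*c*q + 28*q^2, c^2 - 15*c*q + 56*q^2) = 1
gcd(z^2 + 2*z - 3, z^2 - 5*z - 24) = z + 3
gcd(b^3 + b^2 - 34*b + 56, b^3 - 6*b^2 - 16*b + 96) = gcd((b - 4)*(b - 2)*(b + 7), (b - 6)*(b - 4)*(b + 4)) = b - 4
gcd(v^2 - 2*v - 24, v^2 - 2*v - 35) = 1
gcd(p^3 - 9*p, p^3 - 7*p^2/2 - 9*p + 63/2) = p^2 - 9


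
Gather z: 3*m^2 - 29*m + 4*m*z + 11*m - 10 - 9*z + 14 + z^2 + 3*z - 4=3*m^2 - 18*m + z^2 + z*(4*m - 6)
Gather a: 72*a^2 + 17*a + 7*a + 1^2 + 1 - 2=72*a^2 + 24*a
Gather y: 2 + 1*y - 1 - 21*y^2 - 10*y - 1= -21*y^2 - 9*y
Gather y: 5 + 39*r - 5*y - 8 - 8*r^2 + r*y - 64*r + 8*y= -8*r^2 - 25*r + y*(r + 3) - 3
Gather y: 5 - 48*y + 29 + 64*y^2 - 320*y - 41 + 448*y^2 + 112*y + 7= 512*y^2 - 256*y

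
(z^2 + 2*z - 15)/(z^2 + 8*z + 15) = (z - 3)/(z + 3)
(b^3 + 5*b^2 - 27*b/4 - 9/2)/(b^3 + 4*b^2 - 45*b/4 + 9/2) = (2*b + 1)/(2*b - 1)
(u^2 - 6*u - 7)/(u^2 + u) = (u - 7)/u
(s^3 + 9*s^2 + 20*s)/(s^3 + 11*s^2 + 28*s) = (s + 5)/(s + 7)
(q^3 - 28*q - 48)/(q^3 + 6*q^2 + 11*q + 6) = (q^2 - 2*q - 24)/(q^2 + 4*q + 3)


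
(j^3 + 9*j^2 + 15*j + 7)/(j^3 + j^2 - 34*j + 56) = (j^2 + 2*j + 1)/(j^2 - 6*j + 8)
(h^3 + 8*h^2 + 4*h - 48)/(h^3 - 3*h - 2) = (h^2 + 10*h + 24)/(h^2 + 2*h + 1)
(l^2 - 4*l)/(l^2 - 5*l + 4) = l/(l - 1)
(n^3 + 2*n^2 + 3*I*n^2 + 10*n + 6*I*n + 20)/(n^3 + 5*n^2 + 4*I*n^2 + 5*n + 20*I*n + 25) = (n^2 + 2*n*(1 - I) - 4*I)/(n^2 + n*(5 - I) - 5*I)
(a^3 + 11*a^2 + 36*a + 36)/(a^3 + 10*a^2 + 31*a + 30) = (a + 6)/(a + 5)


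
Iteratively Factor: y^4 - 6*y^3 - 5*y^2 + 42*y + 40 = (y - 5)*(y^3 - y^2 - 10*y - 8) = (y - 5)*(y - 4)*(y^2 + 3*y + 2) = (y - 5)*(y - 4)*(y + 1)*(y + 2)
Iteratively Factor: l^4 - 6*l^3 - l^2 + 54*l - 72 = (l + 3)*(l^3 - 9*l^2 + 26*l - 24) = (l - 3)*(l + 3)*(l^2 - 6*l + 8) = (l - 3)*(l - 2)*(l + 3)*(l - 4)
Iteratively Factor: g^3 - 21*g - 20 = (g + 4)*(g^2 - 4*g - 5) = (g + 1)*(g + 4)*(g - 5)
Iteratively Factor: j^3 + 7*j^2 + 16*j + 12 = (j + 2)*(j^2 + 5*j + 6) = (j + 2)^2*(j + 3)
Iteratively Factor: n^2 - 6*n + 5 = (n - 1)*(n - 5)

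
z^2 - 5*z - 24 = (z - 8)*(z + 3)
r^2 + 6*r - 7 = (r - 1)*(r + 7)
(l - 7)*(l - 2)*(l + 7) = l^3 - 2*l^2 - 49*l + 98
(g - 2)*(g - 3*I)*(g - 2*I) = g^3 - 2*g^2 - 5*I*g^2 - 6*g + 10*I*g + 12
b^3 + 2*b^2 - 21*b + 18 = (b - 3)*(b - 1)*(b + 6)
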